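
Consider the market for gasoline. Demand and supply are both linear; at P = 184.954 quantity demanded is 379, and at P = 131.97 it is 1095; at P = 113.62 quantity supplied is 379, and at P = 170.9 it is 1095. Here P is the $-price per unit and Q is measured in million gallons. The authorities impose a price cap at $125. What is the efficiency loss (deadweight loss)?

$7932.07 million

Demand slope = (131.97 − 184.954)/(1095 − 379) = −0.074, so P = 213 − 0.074Q.
Supply slope = (170.9 − 113.62)/(1095 − 379) = 0.08, so P = 83.3 + 0.08Q.
Competitive equilibrium: 213 − 0.074Q = 83.3 + 0.08Q → Q* = 842.2078, P* = 150.6766.
At the ceiling P = 125, quantity supplied = (125 − 83.3)/0.08 = 521.25.
Willingness to pay at Q' = 521.25: 213 − 0.074·521.25 = 174.4275.
ΔQ = 842.2078 − 521.25 = 320.9578; wedge = 174.4275 − 125 = 49.4275.
Welfare loss = ½ × 320.9578 × 49.4275 = $7932.07 million.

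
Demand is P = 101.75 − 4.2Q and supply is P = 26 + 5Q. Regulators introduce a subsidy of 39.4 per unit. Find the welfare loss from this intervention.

84.37

Competitive equilibrium: 101.75 − 4.2Q = 26 + 5Q → Q* = 8.2337, P* = 67.1685.
The subsidy lowers effective supply by 39.4: P = 5Q − 13.4.
New quantity: 101.75 − 4.2Q = 5Q − 13.4 → Q' = 12.5163.
Overproduction ΔQ = 12.5163 − 8.2337 = 4.2826; wedge = subsidy = 39.4.
Welfare loss = ½ × 4.2826 × 39.4 = 84.37.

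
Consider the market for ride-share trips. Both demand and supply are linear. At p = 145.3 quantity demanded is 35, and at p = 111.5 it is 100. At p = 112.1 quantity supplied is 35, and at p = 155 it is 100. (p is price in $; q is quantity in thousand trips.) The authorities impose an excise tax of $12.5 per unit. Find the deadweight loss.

Demand slope = (111.5 − 145.3)/(100 − 35) = −0.52, so p = 163.5 − 0.52q.
Supply slope = (155 − 112.1)/(100 − 35) = 0.66, so p = 89 + 0.66q.
Competitive equilibrium: 163.5 − 0.52q = 89 + 0.66q → q* = 63.1356, p* = 130.6695.
With the tax, the buyer price exceeds the seller price by 12.5: (163.5 − 0.52q) − (89 + 0.66q) = 12.5 → q' = 52.5424.
Δq = 63.1356 − 52.5424 = 10.5932; the wedge equals the tax, 12.5.
Welfare loss = ½ × 10.5932 × 12.5 = $66.21 thousand.

$66.21 thousand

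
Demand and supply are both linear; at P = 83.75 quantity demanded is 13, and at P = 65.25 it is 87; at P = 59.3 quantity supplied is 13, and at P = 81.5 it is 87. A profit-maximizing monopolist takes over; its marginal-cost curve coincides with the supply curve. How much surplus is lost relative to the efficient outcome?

88.65

Demand slope = (65.25 − 83.75)/(87 − 13) = −0.25, so P = 87 − 0.25Q.
Supply slope = (81.5 − 59.3)/(87 − 13) = 0.3, so P = 55.4 + 0.3Q.
Competitive equilibrium: 87 − 0.25Q = 55.4 + 0.3Q → Q* = 57.4545, P* = 72.6364.
Marginal revenue: MR = 87 − 0.5Q. Set MR = MC: 87 − 0.5Q = 55.4 + 0.3Q → Q_m = 39.5.
Price P_m = 87 − 0.25·39.5 = 77.125; MC(Q_m) = 55.4 + 0.3·39.5 = 67.25.
Competitive Q* = 57.4545, so ΔQ = 17.9545; wedge = 77.125 − 67.25 = 9.875.
DWL = ½ × 17.9545 × 9.875 = 88.65.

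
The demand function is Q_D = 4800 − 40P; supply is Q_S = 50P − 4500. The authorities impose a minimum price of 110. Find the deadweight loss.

In inverse form: demand P = 120 − 0.025Q, supply P = 90 + 0.02Q.
Competitive equilibrium: 120 − 0.025Q = 90 + 0.02Q → Q* = 666.6667, P* = 103.3333.
At the floor P = 110, quantity demanded = (120 − 110)/0.025 = 400.
Sellers' marginal cost at Q' = 400: 90 + 0.02·400 = 98.
ΔQ = 666.6667 − 400 = 266.6667; wedge = 110 − 98 = 12.
The triangle = ½ × 266.6667 × 12 = 1600.

1600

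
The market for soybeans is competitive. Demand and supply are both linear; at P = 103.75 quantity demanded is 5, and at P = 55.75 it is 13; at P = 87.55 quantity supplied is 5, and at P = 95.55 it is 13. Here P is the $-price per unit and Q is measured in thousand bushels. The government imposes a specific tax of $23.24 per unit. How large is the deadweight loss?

$38.58 thousand

Demand slope = (55.75 − 103.75)/(13 − 5) = −6, so P = 133.75 − 6Q.
Supply slope = (95.55 − 87.55)/(13 − 5) = 1, so P = 82.55 + Q.
Competitive equilibrium: 133.75 − 6Q = 82.55 + Q → Q* = 7.3143, P* = 89.8643.
With the tax, the buyer price exceeds the seller price by 23.24: (133.75 − 6Q) − (82.55 + Q) = 23.24 → Q' = 3.9943.
ΔQ = 7.3143 − 3.9943 = 3.32; the wedge equals the tax, 23.24.
Deadweight loss = ½ × 3.32 × 23.24 = $38.58 thousand.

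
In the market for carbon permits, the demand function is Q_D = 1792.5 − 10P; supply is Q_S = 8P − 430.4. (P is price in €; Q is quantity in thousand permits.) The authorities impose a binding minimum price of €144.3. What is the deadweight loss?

€4869.80 thousand

In inverse form: demand P = 179.25 − 0.1Q, supply P = 53.8 + 0.125Q.
Competitive equilibrium: 179.25 − 0.1Q = 53.8 + 0.125Q → Q* = 557.5556, P* = 123.4944.
At the floor P = 144.3, quantity demanded = (179.25 − 144.3)/0.1 = 349.5.
Sellers' marginal cost at Q' = 349.5: 53.8 + 0.125·349.5 = 97.4875.
ΔQ = 557.5556 − 349.5 = 208.0556; wedge = 144.3 − 97.4875 = 46.8125.
Deadweight loss = ½ × 208.0556 × 46.8125 = €4869.80 thousand.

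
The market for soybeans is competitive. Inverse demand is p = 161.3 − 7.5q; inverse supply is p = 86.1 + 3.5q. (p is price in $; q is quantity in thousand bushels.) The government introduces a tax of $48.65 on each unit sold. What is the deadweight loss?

$107.58 thousand

Competitive equilibrium: 161.3 − 7.5q = 86.1 + 3.5q → q* = 6.8364, p* = 110.0273.
With the tax, the buyer price exceeds the seller price by 48.65: (161.3 − 7.5q) − (86.1 + 3.5q) = 48.65 → q' = 2.4136.
Δq = 6.8364 − 2.4136 = 4.4228; the wedge equals the tax, 48.65.
Welfare loss = ½ × 4.4228 × 48.65 = $107.58 thousand.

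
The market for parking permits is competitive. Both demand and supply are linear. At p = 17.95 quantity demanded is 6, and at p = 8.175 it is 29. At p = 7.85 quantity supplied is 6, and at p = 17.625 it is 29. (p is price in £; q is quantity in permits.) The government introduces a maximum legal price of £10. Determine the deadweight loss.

£19.79

Demand slope = (8.175 − 17.95)/(29 − 6) = −0.425, so p = 20.5 − 0.425q.
Supply slope = (17.625 − 7.85)/(29 − 6) = 0.425, so p = 5.3 + 0.425q.
Competitive equilibrium: 20.5 − 0.425q = 5.3 + 0.425q → q* = 17.8824, p* = 12.9.
At the ceiling p = 10, quantity supplied = (10 − 5.3)/0.425 = 11.0588.
Willingness to pay at q' = 11.0588: 20.5 − 0.425·11.0588 = 15.8.
Δq = 17.8824 − 11.0588 = 6.8236; wedge = 15.8 − 10 = 5.8.
Deadweight loss = ½ × 6.8236 × 5.8 = £19.79.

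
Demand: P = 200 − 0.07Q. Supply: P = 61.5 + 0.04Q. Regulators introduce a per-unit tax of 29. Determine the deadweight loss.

Competitive equilibrium: 200 − 0.07Q = 61.5 + 0.04Q → Q* = 1259.0909, P* = 111.8636.
With the tax, the buyer price exceeds the seller price by 29: (200 − 0.07Q) − (61.5 + 0.04Q) = 29 → Q' = 995.4545.
ΔQ = 1259.0909 − 995.4545 = 263.6364; the wedge equals the tax, 29.
Deadweight loss = ½ × 263.6364 × 29 = 3822.73.

3822.73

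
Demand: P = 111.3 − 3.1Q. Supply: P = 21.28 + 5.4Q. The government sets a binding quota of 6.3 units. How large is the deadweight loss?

78.24

Competitive equilibrium: 111.3 − 3.1Q = 21.28 + 5.4Q → Q* = 10.5906, P* = 78.4692.
At Q = 6.3: demand price = 111.3 − 3.1·6.3 = 91.77; supply price = 21.28 + 5.4·6.3 = 55.3.
ΔQ = 10.5906 − 6.3 = 4.2906; wedge = 91.77 − 55.3 = 36.47.
DWL = ½ × 4.2906 × 36.47 = 78.24.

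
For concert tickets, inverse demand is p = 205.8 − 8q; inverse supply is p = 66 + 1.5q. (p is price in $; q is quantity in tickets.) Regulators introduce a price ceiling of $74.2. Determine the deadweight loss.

$406.34

Competitive equilibrium: 205.8 − 8q = 66 + 1.5q → q* = 14.7158, p* = 88.0737.
At the ceiling p = 74.2, quantity supplied = (74.2 − 66)/1.5 = 5.4667.
Willingness to pay at q' = 5.4667: 205.8 − 8·5.4667 = 162.0664.
Δq = 14.7158 − 5.4667 = 9.2491; wedge = 162.0664 − 74.2 = 87.8664.
Welfare loss = ½ × 9.2491 × 87.8664 = $406.34.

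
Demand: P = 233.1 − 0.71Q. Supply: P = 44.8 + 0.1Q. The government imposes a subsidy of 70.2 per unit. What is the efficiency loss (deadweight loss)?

3042

Competitive equilibrium: 233.1 − 0.71Q = 44.8 + 0.1Q → Q* = 232.4691, P* = 68.0469.
The subsidy lowers effective supply by 70.2: P = 0.1Q − 25.4.
New quantity: 233.1 − 0.71Q = 0.1Q − 25.4 → Q' = 319.1358.
Overproduction ΔQ = 319.1358 − 232.4691 = 86.6667; wedge = subsidy = 70.2.
The triangle = ½ × 86.6667 × 70.2 = 3042.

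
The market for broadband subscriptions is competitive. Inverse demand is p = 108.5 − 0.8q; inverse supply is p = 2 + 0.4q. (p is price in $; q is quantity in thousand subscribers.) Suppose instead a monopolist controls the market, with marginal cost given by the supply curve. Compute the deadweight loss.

$756.15 thousand

Competitive equilibrium: 108.5 − 0.8q = 2 + 0.4q → q* = 88.75, p* = 37.5.
Marginal revenue: MR = 108.5 − 1.6q. Set MR = MC: 108.5 − 1.6q = 2 + 0.4q → q_m = 53.25.
Price p_m = 108.5 − 0.8·53.25 = 65.9; MC(q_m) = 2 + 0.4·53.25 = 23.3.
Competitive q* = 88.75, so Δq = 35.5; wedge = 65.9 − 23.3 = 42.6.
The triangle = ½ × 35.5 × 42.6 = $756.15 thousand.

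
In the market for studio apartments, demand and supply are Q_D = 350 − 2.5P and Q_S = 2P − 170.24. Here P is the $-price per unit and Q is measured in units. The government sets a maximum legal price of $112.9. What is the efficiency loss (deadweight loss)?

In inverse form: demand P = 140 − 0.4Q, supply P = 85.12 + 0.5Q.
Competitive equilibrium: 140 − 0.4Q = 85.12 + 0.5Q → Q* = 60.9778, P* = 115.6089.
At the ceiling P = 112.9, quantity supplied = (112.9 − 85.12)/0.5 = 55.56.
Willingness to pay at Q' = 55.56: 140 − 0.4·55.56 = 117.776.
ΔQ = 60.9778 − 55.56 = 5.4178; wedge = 117.776 − 112.9 = 4.876.
Welfare loss = ½ × 5.4178 × 4.876 = $13.21.

$13.21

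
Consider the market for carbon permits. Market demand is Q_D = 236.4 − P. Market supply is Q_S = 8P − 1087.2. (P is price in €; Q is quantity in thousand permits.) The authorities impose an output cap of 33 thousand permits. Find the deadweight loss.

€1785.06 thousand

In inverse form: demand P = 236.4 − Q, supply P = 135.9 + 0.125Q.
Competitive equilibrium: 236.4 − Q = 135.9 + 0.125Q → Q* = 89.3333, P* = 147.0667.
At Q = 33: demand price = 236.4 − 1·33 = 203.4; supply price = 135.9 + 0.125·33 = 140.025.
ΔQ = 89.3333 − 33 = 56.3333; wedge = 203.4 − 140.025 = 63.375.
Welfare loss = ½ × 56.3333 × 63.375 = €1785.06 thousand.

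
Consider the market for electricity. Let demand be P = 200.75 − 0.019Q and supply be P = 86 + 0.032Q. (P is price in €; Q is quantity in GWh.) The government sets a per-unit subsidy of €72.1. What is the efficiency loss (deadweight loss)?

Competitive equilibrium: 200.75 − 0.019Q = 86 + 0.032Q → Q* = 2250, P* = 158.
The subsidy lowers effective supply by 72.1: P = 13.9 + 0.032Q.
New quantity: 200.75 − 0.019Q = 13.9 + 0.032Q → Q' = 3663.7255.
Overproduction ΔQ = 3663.7255 − 2250 = 1413.7255; wedge = subsidy = 72.1.
DWL = ½ × 1413.7255 × 72.1 = €50964.80.

€50964.80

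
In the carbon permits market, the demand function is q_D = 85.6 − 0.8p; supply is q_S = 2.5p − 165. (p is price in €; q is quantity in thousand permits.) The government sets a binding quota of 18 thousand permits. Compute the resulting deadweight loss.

In inverse form: demand p = 107 − 1.25q, supply p = 66 + 0.4q.
Competitive equilibrium: 107 − 1.25q = 66 + 0.4q → q* = 24.8485, p* = 75.9394.
At q = 18: demand price = 107 − 1.25·18 = 84.5; supply price = 66 + 0.4·18 = 73.2.
Δq = 24.8485 − 18 = 6.8485; wedge = 84.5 − 73.2 = 11.3.
The triangle = ½ × 6.8485 × 11.3 = €38.69 thousand.

€38.69 thousand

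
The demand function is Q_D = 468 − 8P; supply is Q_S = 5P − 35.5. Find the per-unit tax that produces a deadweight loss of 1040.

In inverse form: demand P = 58.5 − 0.125Q, supply P = 7.1 + 0.2Q.
Competitive equilibrium: 58.5 − 0.125Q = 7.1 + 0.2Q → Q* = 158.1538, P* = 38.7308.
A tax t gives ΔQ = t/0.325 and wedge t, so DWL = t²/0.65.
t²/0.65 = 1040 → t² = 676 → t = 26.

26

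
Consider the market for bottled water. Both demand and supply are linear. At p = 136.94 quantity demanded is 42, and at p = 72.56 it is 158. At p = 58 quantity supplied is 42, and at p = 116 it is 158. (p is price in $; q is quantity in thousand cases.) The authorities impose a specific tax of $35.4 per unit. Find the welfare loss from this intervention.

$593.91 thousand

Demand slope = (72.56 − 136.94)/(158 − 42) = −0.555, so p = 160.25 − 0.555q.
Supply slope = (116 − 58)/(158 − 42) = 0.5, so p = 37 + 0.5q.
Competitive equilibrium: 160.25 − 0.555q = 37 + 0.5q → q* = 116.8246, p* = 95.4123.
With the tax, the buyer price exceeds the seller price by 35.4: (160.25 − 0.555q) − (37 + 0.5q) = 35.4 → q' = 83.2701.
Δq = 116.8246 − 83.2701 = 33.5545; the wedge equals the tax, 35.4.
Welfare loss = ½ × 33.5545 × 35.4 = $593.91 thousand.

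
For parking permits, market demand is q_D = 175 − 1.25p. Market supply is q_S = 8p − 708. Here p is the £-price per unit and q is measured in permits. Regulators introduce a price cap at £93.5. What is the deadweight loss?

In inverse form: demand p = 140 − 0.8q, supply p = 88.5 + 0.125q.
Competitive equilibrium: 140 − 0.8q = 88.5 + 0.125q → q* = 55.6757, p* = 95.4595.
At the ceiling p = 93.5, quantity supplied = (93.5 − 88.5)/0.125 = 40.
Willingness to pay at q' = 40: 140 − 0.8·40 = 108.
Δq = 55.6757 − 40 = 15.6757; wedge = 108 − 93.5 = 14.5.
Welfare loss = ½ × 15.6757 × 14.5 = £113.65.

£113.65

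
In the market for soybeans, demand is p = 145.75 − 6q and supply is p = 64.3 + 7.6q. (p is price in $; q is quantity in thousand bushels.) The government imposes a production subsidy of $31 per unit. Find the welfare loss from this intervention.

$35.33 thousand

Competitive equilibrium: 145.75 − 6q = 64.3 + 7.6q → q* = 5.989, p* = 109.8162.
The subsidy lowers effective supply by 31: p = 33.3 + 7.6q.
New quantity: 145.75 − 6q = 33.3 + 7.6q → q' = 8.2684.
Overproduction Δq = 8.2684 − 5.989 = 2.2794; wedge = subsidy = 31.
The triangle = ½ × 2.2794 × 31 = $35.33 thousand.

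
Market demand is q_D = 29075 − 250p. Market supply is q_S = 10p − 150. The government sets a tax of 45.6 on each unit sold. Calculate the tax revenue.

24422.31

In inverse form: demand p = 116.3 − 0.004q, supply p = 15 + 0.1q.
Competitive equilibrium: 116.3 − 0.004q = 15 + 0.1q → q* = 974.0385, p* = 112.4038.
With the tax, the buyer price exceeds the seller price by 45.6: (116.3 − 0.004q) − (15 + 0.1q) = 45.6 → q' = 535.5769.
Tax revenue = 45.6 × 535.5769 = 24422.31.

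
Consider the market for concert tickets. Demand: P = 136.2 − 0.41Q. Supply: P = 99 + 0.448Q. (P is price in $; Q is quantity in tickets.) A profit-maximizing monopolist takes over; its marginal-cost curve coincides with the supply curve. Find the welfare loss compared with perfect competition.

$84.31

Competitive equilibrium: 136.2 − 0.41Q = 99 + 0.448Q → Q* = 43.3566, P* = 118.4238.
Marginal revenue: MR = 136.2 − 0.82Q. Set MR = MC: 136.2 − 0.82Q = 99 + 0.448Q → Q_m = 29.3375.
Price P_m = 136.2 − 0.41·29.3375 = 124.1716; MC(Q_m) = 99 + 0.448·29.3375 = 112.1432.
Competitive Q* = 43.3566, so ΔQ = 14.0191; wedge = 124.1716 − 112.1432 = 12.0284.
Deadweight loss = ½ × 14.0191 × 12.0284 = $84.31.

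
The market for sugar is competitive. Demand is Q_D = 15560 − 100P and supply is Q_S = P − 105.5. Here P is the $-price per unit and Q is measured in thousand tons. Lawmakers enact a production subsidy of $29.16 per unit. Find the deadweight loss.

In inverse form: demand P = 155.6 − 0.01Q, supply P = 105.5 + Q.
Competitive equilibrium: 155.6 − 0.01Q = 105.5 + Q → Q* = 49.604, P* = 155.104.
The subsidy lowers effective supply by 29.16: P = 76.34 + Q.
New quantity: 155.6 − 0.01Q = 76.34 + Q → Q' = 78.4752.
Overproduction ΔQ = 78.4752 − 49.604 = 28.8712; wedge = subsidy = 29.16.
Welfare loss = ½ × 28.8712 × 29.16 = $420.94 thousand.

$420.94 thousand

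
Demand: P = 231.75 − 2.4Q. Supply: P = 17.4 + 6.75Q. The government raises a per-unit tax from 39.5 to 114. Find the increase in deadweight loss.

Competitive equilibrium: 231.75 − 2.4Q = 17.4 + 6.75Q → Q* = 23.4262, P* = 175.527.
For a per-unit tax t: ΔQ = t/9.15, so DWL = ½·t·(t/9.15) = t²/18.3.
At t = 39.5: DWL = 85.26. At t = 114: DWL = 710.164.
Increase = 710.164 − 85.26 = 624.90.

624.90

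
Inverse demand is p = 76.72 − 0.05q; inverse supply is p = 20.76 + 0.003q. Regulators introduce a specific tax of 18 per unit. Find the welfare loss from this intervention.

3056.60

Competitive equilibrium: 76.72 − 0.05q = 20.76 + 0.003q → q* = 1055.8491, p* = 23.9275.
With the tax, the buyer price exceeds the seller price by 18: (76.72 − 0.05q) − (20.76 + 0.003q) = 18 → q' = 716.2264.
Δq = 1055.8491 − 716.2264 = 339.6227; the wedge equals the tax, 18.
DWL = ½ × 339.6227 × 18 = 3056.60.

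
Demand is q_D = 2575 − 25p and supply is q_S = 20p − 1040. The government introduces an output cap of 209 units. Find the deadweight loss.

5756.645

In inverse form: demand p = 103 − 0.04q, supply p = 52 + 0.05q.
Competitive equilibrium: 103 − 0.04q = 52 + 0.05q → q* = 566.66667, p* = 80.33333.
At q = 209: demand price = 103 − 0.04·209 = 94.64; supply price = 52 + 0.05·209 = 62.45.
Δq = 566.66667 − 209 = 357.66667; wedge = 94.64 − 62.45 = 32.19.
The triangle = ½ × 357.66667 × 32.19 = 5756.645.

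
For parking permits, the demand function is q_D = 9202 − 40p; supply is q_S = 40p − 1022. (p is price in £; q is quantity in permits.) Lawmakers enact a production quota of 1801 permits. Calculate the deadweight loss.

£130988.025

In inverse form: demand p = 230.05 − 0.025q, supply p = 25.55 + 0.025q.
Competitive equilibrium: 230.05 − 0.025q = 25.55 + 0.025q → q* = 4090, p* = 127.8.
At q = 1801: demand price = 230.05 − 0.025·1801 = 185.025; supply price = 25.55 + 0.025·1801 = 70.575.
Δq = 4090 − 1801 = 2289; wedge = 185.025 − 70.575 = 114.45.
DWL = ½ × 2289 × 114.45 = £130988.025.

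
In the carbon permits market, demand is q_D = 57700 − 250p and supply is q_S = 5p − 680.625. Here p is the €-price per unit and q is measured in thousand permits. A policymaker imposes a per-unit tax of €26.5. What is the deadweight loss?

€1721.20 thousand

In inverse form: demand p = 230.8 − 0.004q, supply p = 136.125 + 0.2q.
Competitive equilibrium: 230.8 − 0.004q = 136.125 + 0.2q → q* = 464.0931, p* = 228.9436.
With the tax, the buyer price exceeds the seller price by 26.5: (230.8 − 0.004q) − (136.125 + 0.2q) = 26.5 → q' = 334.1912.
Δq = 464.0931 − 334.1912 = 129.9019; the wedge equals the tax, 26.5.
DWL = ½ × 129.9019 × 26.5 = €1721.20 thousand.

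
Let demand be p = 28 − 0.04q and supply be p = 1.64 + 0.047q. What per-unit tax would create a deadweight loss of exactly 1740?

Competitive equilibrium: 28 − 0.04q = 1.64 + 0.047q → q* = 302.9885, p* = 15.8805.
A tax t gives Δq = t/0.087 and wedge t, so DWL = t²/0.174.
t²/0.174 = 1740 → t² = 302.76 → t = 17.4.

17.4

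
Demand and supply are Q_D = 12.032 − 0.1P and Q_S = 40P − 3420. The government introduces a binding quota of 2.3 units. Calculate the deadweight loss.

In inverse form: demand P = 120.32 − 10Q, supply P = 85.5 + 0.025Q.
Competitive equilibrium: 120.32 − 10Q = 85.5 + 0.025Q → Q* = 3.4733, P* = 85.5868.
At Q = 2.3: demand price = 120.32 − 10·2.3 = 97.32; supply price = 85.5 + 0.025·2.3 = 85.5575.
ΔQ = 3.4733 − 2.3 = 1.1733; wedge = 97.32 − 85.5575 = 11.7625.
The triangle = ½ × 1.1733 × 11.7625 = 6.90.

6.90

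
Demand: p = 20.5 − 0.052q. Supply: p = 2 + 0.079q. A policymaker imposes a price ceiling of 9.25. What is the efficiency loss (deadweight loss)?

Competitive equilibrium: 20.5 − 0.052q = 2 + 0.079q → q* = 141.2214, p* = 13.1565.
At the ceiling p = 9.25, quantity supplied = (9.25 − 2)/0.079 = 91.7722.
Willingness to pay at q' = 91.7722: 20.5 − 0.052·91.7722 = 15.7278.
Δq = 141.2214 − 91.7722 = 49.4492; wedge = 15.7278 − 9.25 = 6.4778.
Deadweight loss = ½ × 49.4492 × 6.4778 = 160.16.

160.16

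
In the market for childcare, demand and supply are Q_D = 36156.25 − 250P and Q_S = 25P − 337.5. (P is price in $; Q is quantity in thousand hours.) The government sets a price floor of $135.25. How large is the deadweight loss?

In inverse form: demand P = 144.625 − 0.004Q, supply P = 13.5 + 0.04Q.
Competitive equilibrium: 144.625 − 0.004Q = 13.5 + 0.04Q → Q* = 2980.1136, P* = 132.7045.
At the floor P = 135.25, quantity demanded = (144.625 − 135.25)/0.004 = 2343.75.
Sellers' marginal cost at Q' = 2343.75: 13.5 + 0.04·2343.75 = 107.25.
ΔQ = 2980.1136 − 2343.75 = 636.3636; wedge = 135.25 − 107.25 = 28.
Deadweight loss = ½ × 636.3636 × 28 = $8909.09 thousand.

$8909.09 thousand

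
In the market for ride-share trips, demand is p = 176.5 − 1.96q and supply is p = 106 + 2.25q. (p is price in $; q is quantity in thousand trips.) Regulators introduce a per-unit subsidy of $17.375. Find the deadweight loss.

Competitive equilibrium: 176.5 − 1.96q = 106 + 2.25q → q* = 16.7458, p* = 143.6781.
The subsidy lowers effective supply by 17.375: p = 88.625 + 2.25q.
New quantity: 176.5 − 1.96q = 88.625 + 2.25q → q' = 20.8729.
Overproduction Δq = 20.8729 − 16.7458 = 4.1271; wedge = subsidy = 17.375.
The triangle = ½ × 4.1271 × 17.375 = $35.85 thousand.

$35.85 thousand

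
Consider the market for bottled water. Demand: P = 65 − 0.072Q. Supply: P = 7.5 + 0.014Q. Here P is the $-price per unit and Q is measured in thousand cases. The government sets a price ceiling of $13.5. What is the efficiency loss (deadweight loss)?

Competitive equilibrium: 65 − 0.072Q = 7.5 + 0.014Q → Q* = 668.6047, P* = 16.8605.
At the ceiling P = 13.5, quantity supplied = (13.5 − 7.5)/0.014 = 428.5714.
Willingness to pay at Q' = 428.5714: 65 − 0.072·428.5714 = 34.1429.
ΔQ = 668.6047 − 428.5714 = 240.0333; wedge = 34.1429 − 13.5 = 20.6429.
Welfare loss = ½ × 240.0333 × 20.6429 = $2477.49 thousand.

$2477.49 thousand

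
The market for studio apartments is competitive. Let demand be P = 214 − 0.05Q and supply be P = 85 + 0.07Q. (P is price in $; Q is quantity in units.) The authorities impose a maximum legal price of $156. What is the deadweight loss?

$221.17

Competitive equilibrium: 214 − 0.05Q = 85 + 0.07Q → Q* = 1075, P* = 160.25.
At the ceiling P = 156, quantity supplied = (156 − 85)/0.07 = 1014.2857.
Willingness to pay at Q' = 1014.2857: 214 − 0.05·1014.2857 = 163.2857.
ΔQ = 1075 − 1014.2857 = 60.7143; wedge = 163.2857 − 156 = 7.2857.
DWL = ½ × 60.7143 × 7.2857 = $221.17.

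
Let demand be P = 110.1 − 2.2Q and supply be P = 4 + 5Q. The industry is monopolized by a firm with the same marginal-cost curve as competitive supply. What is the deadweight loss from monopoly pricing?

42.82

Competitive equilibrium: 110.1 − 2.2Q = 4 + 5Q → Q* = 14.7361, P* = 77.6806.
Marginal revenue: MR = 110.1 − 4.4Q. Set MR = MC: 110.1 − 4.4Q = 4 + 5Q → Q_m = 11.2872.
Price P_m = 110.1 − 2.2·11.2872 = 85.2682; MC(Q_m) = 4 + 5·11.2872 = 60.436.
Competitive Q* = 14.7361, so ΔQ = 3.4489; wedge = 85.2682 − 60.436 = 24.8322.
The triangle = ½ × 3.4489 × 24.8322 = 42.82.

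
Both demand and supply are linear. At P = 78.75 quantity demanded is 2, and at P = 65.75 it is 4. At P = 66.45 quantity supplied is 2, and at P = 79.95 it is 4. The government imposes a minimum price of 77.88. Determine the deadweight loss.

4.18

Demand slope = (65.75 − 78.75)/(4 − 2) = −6.5, so P = 91.75 − 6.5Q.
Supply slope = (79.95 − 66.45)/(4 − 2) = 6.75, so P = 52.95 + 6.75Q.
Competitive equilibrium: 91.75 − 6.5Q = 52.95 + 6.75Q → Q* = 2.9283, P* = 72.716.
At the floor P = 77.88, quantity demanded = (91.75 − 77.88)/6.5 = 2.1338.
Sellers' marginal cost at Q' = 2.1338: 52.95 + 6.75·2.1338 = 67.3532.
ΔQ = 2.9283 − 2.1338 = 0.7945; wedge = 77.88 − 67.3532 = 10.5268.
Deadweight loss = ½ × 0.7945 × 10.5268 = 4.18.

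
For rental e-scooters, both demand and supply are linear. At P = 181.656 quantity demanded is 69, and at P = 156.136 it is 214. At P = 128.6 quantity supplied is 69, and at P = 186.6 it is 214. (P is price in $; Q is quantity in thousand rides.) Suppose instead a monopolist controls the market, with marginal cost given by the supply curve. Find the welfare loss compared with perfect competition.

$409.48 thousand

Demand slope = (156.136 − 181.656)/(214 − 69) = −0.176, so P = 193.8 − 0.176Q.
Supply slope = (186.6 − 128.6)/(214 − 69) = 0.4, so P = 101 + 0.4Q.
Competitive equilibrium: 193.8 − 0.176Q = 101 + 0.4Q → Q* = 161.1111, P* = 165.4444.
Marginal revenue: MR = 193.8 − 0.352Q. Set MR = MC: 193.8 − 0.352Q = 101 + 0.4Q → Q_m = 123.4043.
Price P_m = 193.8 − 0.176·123.4043 = 172.0808; MC(Q_m) = 101 + 0.4·123.4043 = 150.3617.
Competitive Q* = 161.1111, so ΔQ = 37.7068; wedge = 172.0808 − 150.3617 = 21.7191.
Deadweight loss = ½ × 37.7068 × 21.7191 = $409.48 thousand.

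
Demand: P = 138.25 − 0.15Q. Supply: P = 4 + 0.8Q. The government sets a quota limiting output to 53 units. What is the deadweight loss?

3704.85

Competitive equilibrium: 138.25 − 0.15Q = 4 + 0.8Q → Q* = 141.3158, P* = 117.0526.
At Q = 53: demand price = 138.25 − 0.15·53 = 130.3; supply price = 4 + 0.8·53 = 46.4.
ΔQ = 141.3158 − 53 = 88.3158; wedge = 130.3 − 46.4 = 83.9.
Welfare loss = ½ × 88.3158 × 83.9 = 3704.85.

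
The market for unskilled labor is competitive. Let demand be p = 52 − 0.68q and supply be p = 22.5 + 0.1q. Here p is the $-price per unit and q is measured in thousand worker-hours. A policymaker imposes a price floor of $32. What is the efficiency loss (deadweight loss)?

Competitive equilibrium: 52 − 0.68q = 22.5 + 0.1q → q* = 37.8205, p* = 26.2821.
At the floor p = 32, quantity demanded = (52 − 32)/0.68 = 29.4118.
Sellers' marginal cost at q' = 29.4118: 22.5 + 0.1·29.4118 = 25.4412.
Δq = 37.8205 − 29.4118 = 8.4087; wedge = 32 − 25.4412 = 6.5588.
Deadweight loss = ½ × 8.4087 × 6.5588 = $27.58 thousand.

$27.58 thousand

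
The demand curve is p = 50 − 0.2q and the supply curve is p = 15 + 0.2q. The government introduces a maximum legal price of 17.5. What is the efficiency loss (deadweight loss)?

1125

Competitive equilibrium: 50 − 0.2q = 15 + 0.2q → q* = 87.5, p* = 32.5.
At the ceiling p = 17.5, quantity supplied = (17.5 − 15)/0.2 = 12.5.
Willingness to pay at q' = 12.5: 50 − 0.2·12.5 = 47.5.
Δq = 87.5 − 12.5 = 75; wedge = 47.5 − 17.5 = 30.
Deadweight loss = ½ × 75 × 30 = 1125.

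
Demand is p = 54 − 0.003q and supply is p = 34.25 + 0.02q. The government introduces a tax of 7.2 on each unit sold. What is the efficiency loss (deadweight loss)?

Competitive equilibrium: 54 − 0.003q = 34.25 + 0.02q → q* = 858.6957, p* = 51.4239.
With the tax, the buyer price exceeds the seller price by 7.2: (54 − 0.003q) − (34.25 + 0.02q) = 7.2 → q' = 545.6522.
Δq = 858.6957 − 545.6522 = 313.0435; the wedge equals the tax, 7.2.
Deadweight loss = ½ × 313.0435 × 7.2 = 1126.96.

1126.96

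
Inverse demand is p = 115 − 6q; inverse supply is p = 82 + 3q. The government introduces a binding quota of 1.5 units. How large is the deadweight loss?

21.125

Competitive equilibrium: 115 − 6q = 82 + 3q → q* = 3.6667, p* = 93.
At q = 1.5: demand price = 115 − 6·1.5 = 106; supply price = 82 + 3·1.5 = 86.5.
Δq = 3.6667 − 1.5 = 2.1667; wedge = 106 − 86.5 = 19.5.
Welfare loss = ½ × 2.1667 × 19.5 = 21.125.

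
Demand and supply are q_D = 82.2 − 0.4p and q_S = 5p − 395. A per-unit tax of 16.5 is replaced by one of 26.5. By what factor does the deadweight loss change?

In inverse form: demand p = 205.5 − 2.5q, supply p = 79 + 0.2q.
Competitive equilibrium: 205.5 − 2.5q = 79 + 0.2q → q* = 46.8519, p* = 88.3704.
For a per-unit tax t: Δq = t/2.7, so DWL = ½·t·(t/2.7) = t²/5.4.
At t = 16.5: DWL = 50.417. At t = 26.5: DWL = 130.046.
Ratio = (26.5/16.5)² = 2.579.

2.579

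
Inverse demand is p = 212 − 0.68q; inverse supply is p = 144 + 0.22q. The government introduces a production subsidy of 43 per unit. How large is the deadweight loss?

1027.22

Competitive equilibrium: 212 − 0.68q = 144 + 0.22q → q* = 75.5556, p* = 160.6222.
The subsidy lowers effective supply by 43: p = 101 + 0.22q.
New quantity: 212 − 0.68q = 101 + 0.22q → q' = 123.3333.
Overproduction Δq = 123.3333 − 75.5556 = 47.7777; wedge = subsidy = 43.
Welfare loss = ½ × 47.7777 × 43 = 1027.22.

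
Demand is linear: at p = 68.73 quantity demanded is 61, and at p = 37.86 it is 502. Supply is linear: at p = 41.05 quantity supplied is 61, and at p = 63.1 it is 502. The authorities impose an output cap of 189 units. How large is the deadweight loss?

632.43

Demand slope = (37.86 − 68.73)/(502 − 61) = −0.07, so p = 73 − 0.07q.
Supply slope = (63.1 − 41.05)/(502 − 61) = 0.05, so p = 38 + 0.05q.
Competitive equilibrium: 73 − 0.07q = 38 + 0.05q → q* = 291.6667, p* = 52.5833.
At q = 189: demand price = 73 − 0.07·189 = 59.77; supply price = 38 + 0.05·189 = 47.45.
Δq = 291.6667 − 189 = 102.6667; wedge = 59.77 − 47.45 = 12.32.
Deadweight loss = ½ × 102.6667 × 12.32 = 632.43.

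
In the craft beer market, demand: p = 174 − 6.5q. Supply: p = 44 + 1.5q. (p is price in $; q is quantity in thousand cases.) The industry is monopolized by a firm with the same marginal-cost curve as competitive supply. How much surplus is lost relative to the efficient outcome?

Competitive equilibrium: 174 − 6.5q = 44 + 1.5q → q* = 16.25, p* = 68.375.
Marginal revenue: MR = 174 − 13q. Set MR = MC: 174 − 13q = 44 + 1.5q → q_m = 8.96552.
Price p_m = 174 − 6.5·8.96552 = 115.72412; MC(q_m) = 44 + 1.5·8.96552 = 57.44828.
Competitive q* = 16.25, so Δq = 7.28448; wedge = 115.72412 − 57.44828 = 58.27584.
The triangle = ½ × 7.28448 × 58.27584 = $212.25 thousand.

$212.25 thousand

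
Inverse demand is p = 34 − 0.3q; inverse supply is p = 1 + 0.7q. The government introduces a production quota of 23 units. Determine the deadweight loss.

Competitive equilibrium: 34 − 0.3q = 1 + 0.7q → q* = 33, p* = 24.1.
At q = 23: demand price = 34 − 0.3·23 = 27.1; supply price = 1 + 0.7·23 = 17.1.
Δq = 33 − 23 = 10; wedge = 27.1 − 17.1 = 10.
Deadweight loss = ½ × 10 × 10 = 50.

50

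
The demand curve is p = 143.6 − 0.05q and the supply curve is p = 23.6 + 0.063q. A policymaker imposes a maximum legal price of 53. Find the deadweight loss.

20021.26

Competitive equilibrium: 143.6 − 0.05q = 23.6 + 0.063q → q* = 1061.9469, p* = 90.50265.
At the ceiling p = 53, quantity supplied = (53 − 23.6)/0.063 = 466.66667.
Willingness to pay at q' = 466.66667: 143.6 − 0.05·466.66667 = 120.26667.
Δq = 1061.9469 − 466.66667 = 595.28023; wedge = 120.26667 − 53 = 67.26667.
The triangle = ½ × 595.28023 × 67.26667 = 20021.26.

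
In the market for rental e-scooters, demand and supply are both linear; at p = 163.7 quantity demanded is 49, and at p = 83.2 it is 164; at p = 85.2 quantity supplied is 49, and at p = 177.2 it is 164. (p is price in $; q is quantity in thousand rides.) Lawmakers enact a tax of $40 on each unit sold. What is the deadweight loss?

$533.33 thousand

Demand slope = (83.2 − 163.7)/(164 − 49) = −0.7, so p = 198 − 0.7q.
Supply slope = (177.2 − 85.2)/(164 − 49) = 0.8, so p = 46 + 0.8q.
Competitive equilibrium: 198 − 0.7q = 46 + 0.8q → q* = 101.3333, p* = 127.0667.
With the tax, the buyer price exceeds the seller price by 40: (198 − 0.7q) − (46 + 0.8q) = 40 → q' = 74.6667.
Δq = 101.3333 − 74.6667 = 26.6666; the wedge equals the tax, 40.
Welfare loss = ½ × 26.6666 × 40 = $533.33 thousand.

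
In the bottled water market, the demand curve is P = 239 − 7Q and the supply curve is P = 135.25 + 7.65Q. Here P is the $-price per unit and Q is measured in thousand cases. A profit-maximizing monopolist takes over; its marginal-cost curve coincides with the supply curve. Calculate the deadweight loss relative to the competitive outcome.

Competitive equilibrium: 239 − 7Q = 135.25 + 7.65Q → Q* = 7.0819, P* = 189.4266.
Marginal revenue: MR = 239 − 14Q. Set MR = MC: 239 − 14Q = 135.25 + 7.65Q → Q_m = 4.7921.
Price P_m = 239 − 7·4.7921 = 205.4553; MC(Q_m) = 135.25 + 7.65·4.7921 = 171.9096.
Competitive Q* = 7.0819, so ΔQ = 2.2898; wedge = 205.4553 − 171.9096 = 33.5457.
Deadweight loss = ½ × 2.2898 × 33.5457 = $38.41 thousand.

$38.41 thousand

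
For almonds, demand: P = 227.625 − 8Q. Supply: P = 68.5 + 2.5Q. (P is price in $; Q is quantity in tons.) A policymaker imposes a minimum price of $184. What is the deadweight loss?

Competitive equilibrium: 227.625 − 8Q = 68.5 + 2.5Q → Q* = 15.1548, P* = 106.3869.
At the floor P = 184, quantity demanded = (227.625 − 184)/8 = 5.4531.
Sellers' marginal cost at Q' = 5.4531: 68.5 + 2.5·5.4531 = 82.1328.
ΔQ = 15.1548 − 5.4531 = 9.7017; wedge = 184 − 82.1328 = 101.8672.
Welfare loss = ½ × 9.7017 × 101.8672 = $494.14.

$494.14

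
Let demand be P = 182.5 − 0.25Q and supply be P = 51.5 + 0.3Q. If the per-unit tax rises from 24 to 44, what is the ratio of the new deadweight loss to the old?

3.361

Competitive equilibrium: 182.5 − 0.25Q = 51.5 + 0.3Q → Q* = 238.1818, P* = 122.9545.
For a per-unit tax t: ΔQ = t/0.55, so DWL = ½·t·(t/0.55) = t²/1.1.
At t = 24: DWL = 523.636. At t = 44: DWL = 1760.
Ratio = (44/24)² = 3.361.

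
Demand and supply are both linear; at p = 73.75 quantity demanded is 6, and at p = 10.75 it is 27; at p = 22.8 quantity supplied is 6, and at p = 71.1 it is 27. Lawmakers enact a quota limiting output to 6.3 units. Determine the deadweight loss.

229.85

Demand slope = (10.75 − 73.75)/(27 − 6) = −3, so p = 91.75 − 3q.
Supply slope = (71.1 − 22.8)/(27 − 6) = 2.3, so p = 9 + 2.3q.
Competitive equilibrium: 91.75 − 3q = 9 + 2.3q → q* = 15.6132, p* = 44.9104.
At q = 6.3: demand price = 91.75 − 3·6.3 = 72.85; supply price = 9 + 2.3·6.3 = 23.49.
Δq = 15.6132 − 6.3 = 9.3132; wedge = 72.85 − 23.49 = 49.36.
The triangle = ½ × 9.3132 × 49.36 = 229.85.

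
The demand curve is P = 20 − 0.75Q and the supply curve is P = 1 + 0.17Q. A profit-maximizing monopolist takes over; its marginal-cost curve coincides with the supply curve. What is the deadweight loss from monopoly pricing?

Competitive equilibrium: 20 − 0.75Q = 1 + 0.17Q → Q* = 20.6522, P* = 4.5109.
Marginal revenue: MR = 20 − 1.5Q. Set MR = MC: 20 − 1.5Q = 1 + 0.17Q → Q_m = 11.3772.
Price P_m = 20 − 0.75·11.3772 = 11.4671; MC(Q_m) = 1 + 0.17·11.3772 = 2.9341.
Competitive Q* = 20.6522, so ΔQ = 9.275; wedge = 11.4671 − 2.9341 = 8.533.
The triangle = ½ × 9.275 × 8.533 = 39.57.

39.57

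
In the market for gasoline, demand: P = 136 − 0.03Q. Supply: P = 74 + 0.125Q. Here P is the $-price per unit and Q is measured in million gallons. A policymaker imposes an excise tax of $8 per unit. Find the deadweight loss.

Competitive equilibrium: 136 − 0.03Q = 74 + 0.125Q → Q* = 400, P* = 124.
With the tax, the buyer price exceeds the seller price by 8: (136 − 0.03Q) − (74 + 0.125Q) = 8 → Q' = 348.3871.
ΔQ = 400 − 348.3871 = 51.6129; the wedge equals the tax, 8.
Welfare loss = ½ × 51.6129 × 8 = $206.45 million.

$206.45 million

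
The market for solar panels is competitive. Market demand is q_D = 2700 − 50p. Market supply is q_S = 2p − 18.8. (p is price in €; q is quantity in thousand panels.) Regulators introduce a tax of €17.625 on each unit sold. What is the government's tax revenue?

€914.30 thousand

In inverse form: demand p = 54 − 0.02q, supply p = 9.4 + 0.5q.
Competitive equilibrium: 54 − 0.02q = 9.4 + 0.5q → q* = 85.7692, p* = 52.2846.
With the tax, the buyer price exceeds the seller price by 17.625: (54 − 0.02q) − (9.4 + 0.5q) = 17.625 → q' = 51.875.
Tax revenue = 17.625 × 51.875 = €914.30 thousand.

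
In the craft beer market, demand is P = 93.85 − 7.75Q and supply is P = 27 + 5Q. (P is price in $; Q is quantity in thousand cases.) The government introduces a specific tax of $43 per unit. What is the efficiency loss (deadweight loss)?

$72.51 thousand

Competitive equilibrium: 93.85 − 7.75Q = 27 + 5Q → Q* = 5.2431, P* = 53.2157.
With the tax, the buyer price exceeds the seller price by 43: (93.85 − 7.75Q) − (27 + 5Q) = 43 → Q' = 1.8706.
ΔQ = 5.2431 − 1.8706 = 3.3725; the wedge equals the tax, 43.
Deadweight loss = ½ × 3.3725 × 43 = $72.51 thousand.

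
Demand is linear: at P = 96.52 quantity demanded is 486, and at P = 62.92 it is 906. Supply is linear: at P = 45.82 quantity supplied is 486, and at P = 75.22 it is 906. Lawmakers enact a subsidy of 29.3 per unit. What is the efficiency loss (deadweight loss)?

2861.63

Demand slope = (62.92 − 96.52)/(906 − 486) = −0.08, so P = 135.4 − 0.08Q.
Supply slope = (75.22 − 45.82)/(906 − 486) = 0.07, so P = 11.8 + 0.07Q.
Competitive equilibrium: 135.4 − 0.08Q = 11.8 + 0.07Q → Q* = 824, P* = 69.48.
The subsidy lowers effective supply by 29.3: P = 0.07Q − 17.5.
New quantity: 135.4 − 0.08Q = 0.07Q − 17.5 → Q' = 1019.3333.
Overproduction ΔQ = 1019.3333 − 824 = 195.3333; wedge = subsidy = 29.3.
The triangle = ½ × 195.3333 × 29.3 = 2861.63.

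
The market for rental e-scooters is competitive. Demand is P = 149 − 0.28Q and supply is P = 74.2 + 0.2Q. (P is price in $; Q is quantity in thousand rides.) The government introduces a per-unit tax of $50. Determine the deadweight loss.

Competitive equilibrium: 149 − 0.28Q = 74.2 + 0.2Q → Q* = 155.8333, P* = 105.3667.
With the tax, the buyer price exceeds the seller price by 50: (149 − 0.28Q) − (74.2 + 0.2Q) = 50 → Q' = 51.6667.
ΔQ = 155.8333 − 51.6667 = 104.1666; the wedge equals the tax, 50.
The triangle = ½ × 104.1666 × 50 = $2604.17 thousand.

$2604.17 thousand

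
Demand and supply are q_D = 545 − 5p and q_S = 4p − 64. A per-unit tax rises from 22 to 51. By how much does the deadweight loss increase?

2352.22

In inverse form: demand p = 109 − 0.2q, supply p = 16 + 0.25q.
Competitive equilibrium: 109 − 0.2q = 16 + 0.25q → q* = 206.6667, p* = 67.6667.
For a per-unit tax t: Δq = t/0.45, so DWL = ½·t·(t/0.45) = t²/0.9.
At t = 22: DWL = 537.778. At t = 51: DWL = 2890.
Increase = 2890 − 537.778 = 2352.22.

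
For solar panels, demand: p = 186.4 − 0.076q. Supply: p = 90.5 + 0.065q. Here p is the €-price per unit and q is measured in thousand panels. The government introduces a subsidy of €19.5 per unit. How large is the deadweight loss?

€1348.40 thousand

Competitive equilibrium: 186.4 − 0.076q = 90.5 + 0.065q → q* = 680.1418, p* = 134.7092.
The subsidy lowers effective supply by 19.5: p = 71 + 0.065q.
New quantity: 186.4 − 0.076q = 71 + 0.065q → q' = 818.4397.
Overproduction Δq = 818.4397 − 680.1418 = 138.2979; wedge = subsidy = 19.5.
Deadweight loss = ½ × 138.2979 × 19.5 = €1348.40 thousand.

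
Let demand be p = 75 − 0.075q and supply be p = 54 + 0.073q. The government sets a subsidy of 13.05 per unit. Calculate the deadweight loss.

Competitive equilibrium: 75 − 0.075q = 54 + 0.073q → q* = 141.8919, p* = 64.3581.
The subsidy lowers effective supply by 13.05: p = 40.95 + 0.073q.
New quantity: 75 − 0.075q = 40.95 + 0.073q → q' = 230.0676.
Overproduction Δq = 230.0676 − 141.8919 = 88.1757; wedge = subsidy = 13.05.
Deadweight loss = ½ × 88.1757 × 13.05 = 575.35.

575.35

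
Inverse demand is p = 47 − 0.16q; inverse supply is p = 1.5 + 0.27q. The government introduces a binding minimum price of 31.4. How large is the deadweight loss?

Competitive equilibrium: 47 − 0.16q = 1.5 + 0.27q → q* = 105.814, p* = 30.0698.
At the floor p = 31.4, quantity demanded = (47 − 31.4)/0.16 = 97.5.
Sellers' marginal cost at q' = 97.5: 1.5 + 0.27·97.5 = 27.825.
Δq = 105.814 − 97.5 = 8.314; wedge = 31.4 − 27.825 = 3.575.
The triangle = ½ × 8.314 × 3.575 = 14.86.

14.86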